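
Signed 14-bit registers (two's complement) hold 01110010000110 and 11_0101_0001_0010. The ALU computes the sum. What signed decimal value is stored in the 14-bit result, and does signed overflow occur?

4504; no overflow

01110010000110 = 7302 (signed)
11_0101_0001_0010 → 11010100010010 = -2798 (signed)
  01110010000110
+ 11010100010010
= 01000110011000  (discard carry-out 1)
Result 01000110011000: MSB = 0 → value 4504.
Addends have opposite signs, so signed overflow cannot occur.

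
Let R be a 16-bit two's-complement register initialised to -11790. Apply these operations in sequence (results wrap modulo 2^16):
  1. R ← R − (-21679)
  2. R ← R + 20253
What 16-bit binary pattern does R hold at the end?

0111010110111110

Start: R = -11790 = 1101000111110010.
R = -11790 − (-21679) = 9889 = 0010011010100001
R = 9889 + 20253 = 30142 = 0111010110111110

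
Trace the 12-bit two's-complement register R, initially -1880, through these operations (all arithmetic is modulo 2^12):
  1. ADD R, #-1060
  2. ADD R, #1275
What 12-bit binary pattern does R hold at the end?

Start: R = -1880 = 100010101000.
R = -1880 + (-1060) = -2940; wraps to 1156 = 010010000100
R = 1156 + 1275 = 2431; wraps to -1665 = 100101111111

100101111111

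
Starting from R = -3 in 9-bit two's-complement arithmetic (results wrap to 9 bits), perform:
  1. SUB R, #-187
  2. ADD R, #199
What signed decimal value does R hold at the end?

Start: R = -3 = 111111101.
R = -3 − (-187) = 184 = 010111000
R = 184 + 199 = 383; wraps to -129 = 101111111

-129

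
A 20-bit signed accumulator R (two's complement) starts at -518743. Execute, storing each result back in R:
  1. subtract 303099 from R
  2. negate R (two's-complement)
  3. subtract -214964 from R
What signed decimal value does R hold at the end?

-11770

Start: R = -518743 = 10000001010110101001.
R = -518743 − 303099 = -821842; wraps to 226734 = 00110111010110101110
R = −(226734) = -226734 = 11001000101001010010
R = -226734 − (-214964) = -11770 = 11111101001000000110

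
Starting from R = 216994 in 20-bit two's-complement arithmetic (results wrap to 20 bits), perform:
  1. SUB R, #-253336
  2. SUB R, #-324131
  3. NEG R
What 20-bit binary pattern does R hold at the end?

00111110000010100011

Start: R = 216994 = 00110100111110100010.
R = 216994 − (-253336) = 470330 = 01110010110100111010
R = 470330 − (-324131) = 794461; wraps to -254115 = 11000001111101011101
R = −(-254115) = 254115 = 00111110000010100011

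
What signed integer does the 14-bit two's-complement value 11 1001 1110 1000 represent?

-1560

MSB is 1, so the value is negative.
Invert: 00011000010111. Add 1: 00011000011000 = 1560. So the value is −1560.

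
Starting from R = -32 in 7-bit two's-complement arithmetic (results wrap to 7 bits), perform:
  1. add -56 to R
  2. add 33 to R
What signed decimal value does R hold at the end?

-55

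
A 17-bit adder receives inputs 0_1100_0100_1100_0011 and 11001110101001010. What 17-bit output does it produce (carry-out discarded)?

  01100010011000011
+ 11001110101001010
= 00110001000001101  (discard carry-out 1)

00110001000001101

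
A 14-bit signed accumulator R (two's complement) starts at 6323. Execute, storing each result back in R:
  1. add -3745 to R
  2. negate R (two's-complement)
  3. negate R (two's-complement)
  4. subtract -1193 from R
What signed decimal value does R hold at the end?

3771

Start: R = 6323 = 01100010110011.
R = 6323 + (-3745) = 2578 = 00101000010010
R = −(2578) = -2578 = 11010111101110
R = −(-2578) = 2578 = 00101000010010
R = 2578 − (-1193) = 3771 = 00111010111011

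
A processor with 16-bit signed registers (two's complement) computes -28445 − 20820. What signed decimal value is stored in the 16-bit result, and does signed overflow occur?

-28445 → 1001000011100011
20820 → 0101000101010100
Subtract via negate-and-add: invert 0101000101010100 + 1 = 1010111010101100 (i.e. -20820).
  1001000011100011
+ 1010111010101100
= 0011111110001111  (discard carry-out 1)
Result 0011111110001111: MSB = 0 → value 16271.
Both addends (after negating the subtrahend) are negative but the stored result is non-negative: signed overflow. The true value -28445 − 20820 = -49265 lies outside [-32768, 32767].

16271; overflow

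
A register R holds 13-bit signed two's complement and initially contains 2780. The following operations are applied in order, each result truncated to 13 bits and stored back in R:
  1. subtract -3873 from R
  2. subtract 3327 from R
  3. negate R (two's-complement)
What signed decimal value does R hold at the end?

Start: R = 2780 = 0101011011100.
R = 2780 − (-3873) = 6653; wraps to -1539 = 1100111111101
R = -1539 − 3327 = -4866; wraps to 3326 = 0110011111110
R = −(3326) = -3326 = 1001100000010

-3326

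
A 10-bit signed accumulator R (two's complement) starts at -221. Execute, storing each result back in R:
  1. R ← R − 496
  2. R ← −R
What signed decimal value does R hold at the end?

Start: R = -221 = 1100100011.
R = -221 − 496 = -717; wraps to 307 = 0100110011
R = −(307) = -307 = 1011001101

-307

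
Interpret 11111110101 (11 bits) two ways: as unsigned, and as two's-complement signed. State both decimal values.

Unsigned: 11111110101 = 2037.
Signed: MSB=1 → 2037 − 2048 = -11.

unsigned = 2037, signed = -11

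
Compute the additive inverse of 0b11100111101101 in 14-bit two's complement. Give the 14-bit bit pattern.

00011000010011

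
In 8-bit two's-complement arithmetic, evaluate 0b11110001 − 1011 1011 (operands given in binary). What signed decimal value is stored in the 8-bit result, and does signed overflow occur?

54; no overflow

0b11110001 → 11110001 = -15 (signed)
1011 1011 → 10111011 = -69 (signed)
Subtract via negate-and-add: invert 10111011 + 1 = 01000101 (i.e. 69).
  11110001
+ 01000101
= 00110110  (discard carry-out 1)
Result 00110110: MSB = 0 → value 54.
Addends (after negating the subtrahend) have opposite signs, so signed overflow cannot occur.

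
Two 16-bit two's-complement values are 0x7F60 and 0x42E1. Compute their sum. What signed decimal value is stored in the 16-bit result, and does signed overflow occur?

-15807; overflow

0x7F60 = 0111111101100000 = 32608 (signed)
0x42E1 = 0100001011100001 = 17121 (signed)
  0111111101100000
+ 0100001011100001
= 1100001001000001
Result 1100001001000001: MSB = 1 → 49729 − 65536 = -15807.
Both addends are non-negative but the stored result is negative: signed overflow. The true value 32608 + 17121 = 49729 lies outside [-32768, 32767].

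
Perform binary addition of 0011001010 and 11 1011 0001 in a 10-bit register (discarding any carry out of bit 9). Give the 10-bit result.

  0011001010
+ 1110110001
= 0001111011  (discard carry-out 1)

0001111011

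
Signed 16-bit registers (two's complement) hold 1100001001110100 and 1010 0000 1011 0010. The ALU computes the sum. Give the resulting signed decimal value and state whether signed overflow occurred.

25382; overflow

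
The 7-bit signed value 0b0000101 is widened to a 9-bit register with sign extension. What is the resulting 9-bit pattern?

000000101

MSB of 0000101 is 0; replicate it into the new high bits.
00|0000101 → 000000101 (still 5).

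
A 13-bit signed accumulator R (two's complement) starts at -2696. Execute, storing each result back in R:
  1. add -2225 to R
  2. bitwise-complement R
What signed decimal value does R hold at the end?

-3272

Start: R = -2696 = 1010101111000.
R = -2696 + (-2225) = -4921; wraps to 3271 = 0110011000111
R = NOT 0110011000111 = 1001100111000 = -3272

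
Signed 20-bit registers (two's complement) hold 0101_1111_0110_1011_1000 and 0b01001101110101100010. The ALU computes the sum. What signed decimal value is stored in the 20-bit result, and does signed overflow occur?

0101_1111_0110_1011_1000 → 01011111011010111000 = 390840 (signed)
0b01001101110101100010 → 01001101110101100010 = 318818 (signed)
  01011111011010111000
+ 01001101110101100010
= 10101101010000011010
Result 10101101010000011010: MSB = 1 → 709658 − 1048576 = -338918.
Both addends are non-negative but the stored result is negative: signed overflow. The true value 390840 + 318818 = 709658 lies outside [-524288, 524287].

-338918; overflow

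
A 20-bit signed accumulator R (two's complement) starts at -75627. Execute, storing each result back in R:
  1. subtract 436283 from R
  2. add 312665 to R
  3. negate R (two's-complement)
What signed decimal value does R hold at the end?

Start: R = -75627 = 11101101100010010101.
R = -75627 − 436283 = -511910 = 10000011000001011010
R = -511910 + 312665 = -199245 = 11001111010110110011
R = −(-199245) = 199245 = 00110000101001001101

199245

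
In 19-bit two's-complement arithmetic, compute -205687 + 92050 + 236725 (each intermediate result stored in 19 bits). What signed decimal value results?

-205687 + 92050 = -113637 (1100100010000011011)
-113637 + 236725 = 123088 (0011110000011010000)

123088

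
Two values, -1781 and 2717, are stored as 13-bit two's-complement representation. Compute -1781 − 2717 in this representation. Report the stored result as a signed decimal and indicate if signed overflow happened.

3694; overflow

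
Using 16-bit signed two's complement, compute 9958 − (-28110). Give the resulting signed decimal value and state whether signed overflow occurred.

9958 → 0010011011100110
-28110 → 1001001000110010
Subtract via negate-and-add: invert 1001001000110010 + 1 = 0110110111001110 (i.e. 28110).
  0010011011100110
+ 0110110111001110
= 1001010010110100
Result 1001010010110100: MSB = 1 → 38068 − 65536 = -27468.
Both addends (after negating the subtrahend) are non-negative but the stored result is negative: signed overflow. The true value 9958 − (-28110) = 38068 lies outside [-32768, 32767].

-27468; overflow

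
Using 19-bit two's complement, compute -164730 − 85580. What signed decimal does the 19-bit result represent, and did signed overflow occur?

-164730 → 1010111110010000110
85580 → 0010100111001001100
Subtract via negate-and-add: invert 0010100111001001100 + 1 = 1101011000110110100 (i.e. -85580).
  1010111110010000110
+ 1101011000110110100
= 1000010111000111010  (discard carry-out 1)
Result 1000010111000111010: MSB = 1 → 273978 − 524288 = -250310.
Both addends (after negating the subtrahend) are negative and so is the stored result: no signed overflow.

-250310; no overflow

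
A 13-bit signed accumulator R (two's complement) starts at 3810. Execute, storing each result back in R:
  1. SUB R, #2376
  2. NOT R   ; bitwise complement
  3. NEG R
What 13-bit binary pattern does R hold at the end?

Start: R = 3810 = 0111011100010.
R = 3810 − 2376 = 1434 = 0010110011010
R = NOT 0010110011010 = 1101001100101 = -1435
R = −(-1435) = 1435 = 0010110011011

0010110011011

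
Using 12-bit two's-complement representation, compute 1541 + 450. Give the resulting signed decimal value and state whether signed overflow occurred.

1991; no overflow

1541 → 011000000101
450 → 000111000010
  011000000101
+ 000111000010
= 011111000111
Result 011111000111: MSB = 0 → value 1991.
Both addends are non-negative and so is the stored result: no signed overflow.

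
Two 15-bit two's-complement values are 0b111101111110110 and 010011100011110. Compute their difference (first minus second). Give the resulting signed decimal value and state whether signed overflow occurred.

0b111101111110110 → 111101111110110 = -1034 (signed)
010011100011110 = 10014 (signed)
Subtract via negate-and-add: invert 010011100011110 + 1 = 101100011100010 (i.e. -10014).
  111101111110110
+ 101100011100010
= 101010011011000  (discard carry-out 1)
Result 101010011011000: MSB = 1 → 21720 − 32768 = -11048.
Both addends (after negating the subtrahend) are negative and so is the stored result: no signed overflow.

-11048; no overflow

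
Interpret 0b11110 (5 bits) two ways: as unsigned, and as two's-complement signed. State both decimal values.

unsigned = 30, signed = -2

Unsigned: 11110 = 30.
Signed: MSB=1 → 30 − 32 = -2.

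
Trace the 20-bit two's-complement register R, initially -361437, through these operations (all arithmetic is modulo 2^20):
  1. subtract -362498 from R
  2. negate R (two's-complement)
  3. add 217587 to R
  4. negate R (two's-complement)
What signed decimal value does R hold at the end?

-216526

Start: R = -361437 = 10100111110000100011.
R = -361437 − (-362498) = 1061 = 00000000010000100101
R = −(1061) = -1061 = 11111111101111011011
R = -1061 + 217587 = 216526 = 00110100110111001110
R = −(216526) = -216526 = 11001011001000110010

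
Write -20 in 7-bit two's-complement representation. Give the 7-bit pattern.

1101100

|-20| = 20 = 0010100 in 7 bits.
Invert the bits: 1101011. Add 1: 1101100.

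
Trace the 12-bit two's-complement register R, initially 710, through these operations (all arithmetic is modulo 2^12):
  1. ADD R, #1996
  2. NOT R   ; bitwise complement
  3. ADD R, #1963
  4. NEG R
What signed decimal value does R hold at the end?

Start: R = 710 = 001011000110.
R = 710 + 1996 = 2706; wraps to -1390 = 101010010010
R = NOT 101010010010 = 010101101101 = 1389
R = 1389 + 1963 = 3352; wraps to -744 = 110100011000
R = −(-744) = 744 = 001011101000

744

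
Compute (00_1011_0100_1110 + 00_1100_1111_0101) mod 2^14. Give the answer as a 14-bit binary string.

  00101101001110
+ 00110011110101
= 01100001000011

01100001000011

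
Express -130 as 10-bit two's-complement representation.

1101111110

|-130| = 130 = 0010000010 in 10 bits.
Invert the bits: 1101111101. Add 1: 1101111110.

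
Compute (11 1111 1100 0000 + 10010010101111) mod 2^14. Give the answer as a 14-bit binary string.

10010001101111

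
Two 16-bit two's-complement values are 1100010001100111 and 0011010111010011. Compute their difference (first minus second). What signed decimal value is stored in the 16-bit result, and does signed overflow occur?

1100010001100111 = -15257 (signed)
0011010111010011 = 13779 (signed)
Subtract via negate-and-add: invert 0011010111010011 + 1 = 1100101000101101 (i.e. -13779).
  1100010001100111
+ 1100101000101101
= 1000111010010100  (discard carry-out 1)
Result 1000111010010100: MSB = 1 → 36500 − 65536 = -29036.
Both addends (after negating the subtrahend) are negative and so is the stored result: no signed overflow.

-29036; no overflow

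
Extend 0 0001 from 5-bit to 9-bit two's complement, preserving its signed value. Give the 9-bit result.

000000001

MSB of 00001 is 0; replicate it into the new high bits.
0000|00001 → 000000001 (still 1).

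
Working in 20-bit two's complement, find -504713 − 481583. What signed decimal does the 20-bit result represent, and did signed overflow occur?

-504713 → 10000100110001110111
481583 → 01110101100100101111
Subtract via negate-and-add: invert 01110101100100101111 + 1 = 10001010011011010001 (i.e. -481583).
  10000100110001110111
+ 10001010011011010001
= 00001111001101001000  (discard carry-out 1)
Result 00001111001101001000: MSB = 0 → value 62280.
Both addends (after negating the subtrahend) are negative but the stored result is non-negative: signed overflow. The true value -504713 − 481583 = -986296 lies outside [-524288, 524287].

62280; overflow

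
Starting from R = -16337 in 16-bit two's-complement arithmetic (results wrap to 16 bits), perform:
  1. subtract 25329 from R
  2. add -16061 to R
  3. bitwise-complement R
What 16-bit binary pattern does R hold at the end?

Start: R = -16337 = 1100000000101111.
R = -16337 − 25329 = -41666; wraps to 23870 = 0101110100111110
R = 23870 + (-16061) = 7809 = 0001111010000001
R = NOT 0001111010000001 = 1110000101111110 = -7810

1110000101111110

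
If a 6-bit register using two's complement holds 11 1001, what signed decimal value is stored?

-7

MSB is 1, so the value is negative.
Invert: 000110. Add 1: 000111 = 7. So the value is −7.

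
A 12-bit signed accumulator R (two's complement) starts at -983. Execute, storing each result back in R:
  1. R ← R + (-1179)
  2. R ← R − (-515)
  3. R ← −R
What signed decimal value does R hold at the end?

1647

Start: R = -983 = 110000101001.
R = -983 + (-1179) = -2162; wraps to 1934 = 011110001110
R = 1934 − (-515) = 2449; wraps to -1647 = 100110010001
R = −(-1647) = 1647 = 011001101111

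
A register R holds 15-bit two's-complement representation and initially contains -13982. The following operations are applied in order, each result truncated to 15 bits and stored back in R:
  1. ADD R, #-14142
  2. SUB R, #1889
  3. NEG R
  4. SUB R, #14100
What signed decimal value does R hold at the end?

15913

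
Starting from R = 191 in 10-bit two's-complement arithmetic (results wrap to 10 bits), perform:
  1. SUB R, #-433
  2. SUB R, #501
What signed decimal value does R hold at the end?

Start: R = 191 = 0010111111.
R = 191 − (-433) = 624; wraps to -400 = 1001110000
R = -400 − 501 = -901; wraps to 123 = 0001111011

123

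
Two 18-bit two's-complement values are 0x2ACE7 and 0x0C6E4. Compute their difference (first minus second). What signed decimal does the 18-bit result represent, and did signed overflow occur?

124419; overflow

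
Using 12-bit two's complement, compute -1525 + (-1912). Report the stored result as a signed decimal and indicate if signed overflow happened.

659; overflow

-1525 → 101000001011
-1912 → 100010001000
  101000001011
+ 100010001000
= 001010010011  (discard carry-out 1)
Result 001010010011: MSB = 0 → value 659.
Both addends are negative but the stored result is non-negative: signed overflow. The true value -1525 + (-1912) = -3437 lies outside [-2048, 2047].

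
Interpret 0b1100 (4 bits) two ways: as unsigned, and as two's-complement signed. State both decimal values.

unsigned = 12, signed = -4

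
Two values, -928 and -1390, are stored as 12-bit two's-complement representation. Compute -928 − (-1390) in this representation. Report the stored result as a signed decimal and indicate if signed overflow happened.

462; no overflow

-928 → 110001100000
-1390 → 101010010010
Subtract via negate-and-add: invert 101010010010 + 1 = 010101101110 (i.e. 1390).
  110001100000
+ 010101101110
= 000111001110  (discard carry-out 1)
Result 000111001110: MSB = 0 → value 462.
Addends (after negating the subtrahend) have opposite signs, so signed overflow cannot occur.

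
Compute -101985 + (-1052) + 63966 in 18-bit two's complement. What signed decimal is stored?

-39071

-101985 + (-1052) = -103037 (100110110110000011)
-103037 + 63966 = -39071 (110110011101100001)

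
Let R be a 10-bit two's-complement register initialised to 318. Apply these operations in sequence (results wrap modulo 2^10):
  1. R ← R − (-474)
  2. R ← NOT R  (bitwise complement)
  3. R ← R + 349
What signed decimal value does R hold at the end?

-444

Start: R = 318 = 0100111110.
R = 318 − (-474) = 792; wraps to -232 = 1100011000
R = NOT 1100011000 = 0011100111 = 231
R = 231 + 349 = 580; wraps to -444 = 1001000100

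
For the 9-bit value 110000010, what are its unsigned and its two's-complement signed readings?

unsigned = 386, signed = -126

Unsigned: 110000010 = 386.
Signed: MSB=1 → 386 − 512 = -126.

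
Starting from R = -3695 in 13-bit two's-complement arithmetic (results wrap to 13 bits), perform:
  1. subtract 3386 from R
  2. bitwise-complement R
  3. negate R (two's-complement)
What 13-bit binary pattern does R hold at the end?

0010001011000

Start: R = -3695 = 1000110010001.
R = -3695 − 3386 = -7081; wraps to 1111 = 0010001010111
R = NOT 0010001010111 = 1101110101000 = -1112
R = −(-1112) = 1112 = 0010001011000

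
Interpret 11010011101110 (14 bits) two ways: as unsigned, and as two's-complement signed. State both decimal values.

Unsigned: 11010011101110 = 13550.
Signed: MSB=1 → 13550 − 16384 = -2834.

unsigned = 13550, signed = -2834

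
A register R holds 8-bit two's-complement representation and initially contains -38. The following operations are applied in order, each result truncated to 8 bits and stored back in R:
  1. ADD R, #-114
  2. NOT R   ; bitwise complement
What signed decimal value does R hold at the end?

-105

Start: R = -38 = 11011010.
R = -38 + (-114) = -152; wraps to 104 = 01101000
R = NOT 01101000 = 10010111 = -105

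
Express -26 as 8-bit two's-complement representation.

11100110

|-26| = 26 = 00011010 in 8 bits.
Invert the bits: 11100101. Add 1: 11100110.
Check: 11100110 reads as 230 − 256 = -26.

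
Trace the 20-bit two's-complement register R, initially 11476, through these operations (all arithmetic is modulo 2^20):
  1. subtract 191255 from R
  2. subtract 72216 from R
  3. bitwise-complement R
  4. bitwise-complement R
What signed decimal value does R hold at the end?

-251995

Start: R = 11476 = 00000010110011010100.
R = 11476 − 191255 = -179779 = 11010100000110111101
R = -179779 − 72216 = -251995 = 11000010011110100101
R = NOT 11000010011110100101 = 00111101100001011010 = 251994
R = NOT 00111101100001011010 = 11000010011110100101 = -251995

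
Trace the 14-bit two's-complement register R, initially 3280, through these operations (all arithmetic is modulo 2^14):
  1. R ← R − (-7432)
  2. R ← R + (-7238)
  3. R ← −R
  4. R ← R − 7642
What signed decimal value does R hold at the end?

5268

Start: R = 3280 = 00110011010000.
R = 3280 − (-7432) = 10712; wraps to -5672 = 10100111011000
R = -5672 + (-7238) = -12910; wraps to 3474 = 00110110010010
R = −(3474) = -3474 = 11001001101110
R = -3474 − 7642 = -11116; wraps to 5268 = 01010010010100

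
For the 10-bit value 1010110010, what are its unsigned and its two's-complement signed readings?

unsigned = 690, signed = -334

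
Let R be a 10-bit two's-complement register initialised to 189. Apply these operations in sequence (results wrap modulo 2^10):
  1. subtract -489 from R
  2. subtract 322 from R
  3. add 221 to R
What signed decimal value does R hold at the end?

-447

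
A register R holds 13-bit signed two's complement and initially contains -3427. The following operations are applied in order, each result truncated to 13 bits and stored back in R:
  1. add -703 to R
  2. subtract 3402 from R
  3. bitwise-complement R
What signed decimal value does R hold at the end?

Start: R = -3427 = 1001010011101.
R = -3427 + (-703) = -4130; wraps to 4062 = 0111111011110
R = 4062 − 3402 = 660 = 0001010010100
R = NOT 0001010010100 = 1110101101011 = -661

-661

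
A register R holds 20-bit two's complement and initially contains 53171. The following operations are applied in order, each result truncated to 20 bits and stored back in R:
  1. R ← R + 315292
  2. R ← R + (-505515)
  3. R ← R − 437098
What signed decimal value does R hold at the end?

474426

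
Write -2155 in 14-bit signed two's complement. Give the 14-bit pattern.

11011110010101

|-2155| = 2155 = 00100001101011 in 14 bits.
Invert the bits: 11011110010100. Add 1: 11011110010101.
Check: 11011110010101 reads as 14229 − 16384 = -2155.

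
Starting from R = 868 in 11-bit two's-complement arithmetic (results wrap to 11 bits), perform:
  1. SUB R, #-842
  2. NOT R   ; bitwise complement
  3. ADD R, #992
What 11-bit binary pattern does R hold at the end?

10100110001

Start: R = 868 = 01101100100.
R = 868 − (-842) = 1710; wraps to -338 = 11010101110
R = NOT 11010101110 = 00101010001 = 337
R = 337 + 992 = 1329; wraps to -719 = 10100110001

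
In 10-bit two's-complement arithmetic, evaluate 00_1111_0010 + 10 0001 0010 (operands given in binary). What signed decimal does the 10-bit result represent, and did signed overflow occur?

00_1111_0010 → 0011110010 = 242 (signed)
10 0001 0010 → 1000010010 = -494 (signed)
  0011110010
+ 1000010010
= 1100000100
Result 1100000100: MSB = 1 → 772 − 1024 = -252.
Addends have opposite signs, so signed overflow cannot occur.

-252; no overflow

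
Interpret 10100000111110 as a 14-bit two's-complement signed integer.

MSB is 1, so the value is negative.
Unsigned reading: 10302. Subtract 2^14 = 16384: 10302 − 16384 = -6082.

-6082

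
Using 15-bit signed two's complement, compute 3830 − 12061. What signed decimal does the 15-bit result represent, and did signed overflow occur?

-8231; no overflow

3830 → 000111011110110
12061 → 010111100011101
Subtract via negate-and-add: invert 010111100011101 + 1 = 101000011100011 (i.e. -12061).
  000111011110110
+ 101000011100011
= 101111111011001
Result 101111111011001: MSB = 1 → 24537 − 32768 = -8231.
Addends (after negating the subtrahend) have opposite signs, so signed overflow cannot occur.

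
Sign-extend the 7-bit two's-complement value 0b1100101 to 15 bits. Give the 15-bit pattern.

111111111100101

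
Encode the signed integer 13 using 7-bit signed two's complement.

0001101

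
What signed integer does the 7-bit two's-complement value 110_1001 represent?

MSB is 1, so the value is negative.
Invert: 0010110. Add 1: 0010111 = 23. So the value is −23.

-23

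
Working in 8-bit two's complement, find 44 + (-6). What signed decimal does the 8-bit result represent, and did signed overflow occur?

44 → 00101100
-6 → 11111010
  00101100
+ 11111010
= 00100110  (discard carry-out 1)
Result 00100110: MSB = 0 → value 38.
Addends have opposite signs, so signed overflow cannot occur.

38; no overflow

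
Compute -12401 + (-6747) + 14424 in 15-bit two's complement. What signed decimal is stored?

-4724

-12401 + (-6747) = -19148 → wraps to 13620 (011010100110100)
13620 + 14424 = 28044 → wraps to -4724 (110110110001100)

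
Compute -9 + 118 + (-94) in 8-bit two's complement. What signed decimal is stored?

-9 + 118 = 109 (01101101)
109 + (-94) = 15 (00001111)

15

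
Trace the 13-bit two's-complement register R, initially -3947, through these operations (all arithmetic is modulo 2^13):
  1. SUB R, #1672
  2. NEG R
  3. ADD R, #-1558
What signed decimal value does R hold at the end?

Start: R = -3947 = 1000010010101.
R = -3947 − 1672 = -5619; wraps to 2573 = 0101000001101
R = −(2573) = -2573 = 1010111110011
R = -2573 + (-1558) = -4131; wraps to 4061 = 0111111011101

4061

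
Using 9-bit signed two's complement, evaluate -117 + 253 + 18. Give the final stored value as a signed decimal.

-117 + 253 = 136 (010001000)
136 + 18 = 154 (010011010)

154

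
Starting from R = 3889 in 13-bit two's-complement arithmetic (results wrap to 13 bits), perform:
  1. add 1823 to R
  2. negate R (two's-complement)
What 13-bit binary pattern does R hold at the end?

0100110110000

Start: R = 3889 = 0111100110001.
R = 3889 + 1823 = 5712; wraps to -2480 = 1011001010000
R = −(-2480) = 2480 = 0100110110000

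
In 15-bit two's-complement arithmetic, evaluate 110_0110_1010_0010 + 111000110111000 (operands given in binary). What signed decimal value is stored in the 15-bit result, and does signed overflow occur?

110_0110_1010_0010 → 110011010100010 = -6494 (signed)
111000110111000 = -3656 (signed)
  110011010100010
+ 111000110111000
= 101100001011010  (discard carry-out 1)
Result 101100001011010: MSB = 1 → 22618 − 32768 = -10150.
Both addends are negative and so is the stored result: no signed overflow.

-10150; no overflow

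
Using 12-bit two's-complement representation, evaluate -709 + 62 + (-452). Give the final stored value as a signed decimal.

-709 + 62 = -647 (110101111001)
-647 + (-452) = -1099 (101110110101)

-1099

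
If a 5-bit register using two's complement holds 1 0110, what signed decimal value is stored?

-10

MSB is 1, so the value is negative.
Unsigned reading: 22. Subtract 2^5 = 32: 22 − 32 = -10.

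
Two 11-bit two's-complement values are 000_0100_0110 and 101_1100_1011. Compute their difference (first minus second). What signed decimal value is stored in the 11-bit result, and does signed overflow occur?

635; no overflow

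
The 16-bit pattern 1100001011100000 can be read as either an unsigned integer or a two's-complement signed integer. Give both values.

unsigned = 49888, signed = -15648

Unsigned: 1100001011100000 = 49888.
Signed: MSB=1 → 49888 − 65536 = -15648.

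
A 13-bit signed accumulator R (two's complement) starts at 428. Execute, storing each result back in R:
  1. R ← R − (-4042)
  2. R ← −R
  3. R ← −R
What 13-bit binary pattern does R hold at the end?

Start: R = 428 = 0000110101100.
R = 428 − (-4042) = 4470; wraps to -3722 = 1000101110110
R = −(-3722) = 3722 = 0111010001010
R = −(3722) = -3722 = 1000101110110

1000101110110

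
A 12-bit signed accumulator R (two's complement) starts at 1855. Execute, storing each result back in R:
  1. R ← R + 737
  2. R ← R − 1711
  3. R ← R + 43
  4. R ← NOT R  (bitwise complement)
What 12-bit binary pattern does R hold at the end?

Start: R = 1855 = 011100111111.
R = 1855 + 737 = 2592; wraps to -1504 = 101000100000
R = -1504 − 1711 = -3215; wraps to 881 = 001101110001
R = 881 + 43 = 924 = 001110011100
R = NOT 001110011100 = 110001100011 = -925

110001100011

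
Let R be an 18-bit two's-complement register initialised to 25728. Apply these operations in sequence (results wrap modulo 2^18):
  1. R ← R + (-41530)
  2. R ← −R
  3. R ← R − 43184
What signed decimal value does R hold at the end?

Start: R = 25728 = 000110010010000000.
R = 25728 + (-41530) = -15802 = 111100001001000110
R = −(-15802) = 15802 = 000011110110111010
R = 15802 − 43184 = -27382 = 111001010100001010

-27382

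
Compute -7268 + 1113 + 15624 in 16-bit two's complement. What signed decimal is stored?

9469

-7268 + 1113 = -6155 (1110011111110101)
-6155 + 15624 = 9469 (0010010011111101)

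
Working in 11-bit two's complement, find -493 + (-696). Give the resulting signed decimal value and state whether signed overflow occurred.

859; overflow

-493 → 11000010011
-696 → 10101001000
  11000010011
+ 10101001000
= 01101011011  (discard carry-out 1)
Result 01101011011: MSB = 0 → value 859.
Both addends are negative but the stored result is non-negative: signed overflow. The true value -493 + (-696) = -1189 lies outside [-1024, 1023].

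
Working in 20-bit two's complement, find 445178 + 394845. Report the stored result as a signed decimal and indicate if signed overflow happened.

-208553; overflow

445178 → 01101100101011111010
394845 → 01100000011001011101
  01101100101011111010
+ 01100000011001011101
= 11001101000101010111
Result 11001101000101010111: MSB = 1 → 840023 − 1048576 = -208553.
Both addends are non-negative but the stored result is negative: signed overflow. The true value 445178 + 394845 = 840023 lies outside [-524288, 524287].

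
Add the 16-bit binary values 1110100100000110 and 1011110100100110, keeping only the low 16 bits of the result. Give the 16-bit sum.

1010011000101100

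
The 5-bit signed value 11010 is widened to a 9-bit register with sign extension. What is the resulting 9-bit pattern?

111111010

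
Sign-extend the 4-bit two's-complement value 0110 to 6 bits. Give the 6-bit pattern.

000110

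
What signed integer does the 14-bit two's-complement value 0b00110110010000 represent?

3472

MSB is 0, so the value is non-negative: 00110110010000 = 3472.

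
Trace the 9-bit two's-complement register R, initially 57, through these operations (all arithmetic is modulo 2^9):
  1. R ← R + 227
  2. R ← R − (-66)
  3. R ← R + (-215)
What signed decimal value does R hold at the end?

135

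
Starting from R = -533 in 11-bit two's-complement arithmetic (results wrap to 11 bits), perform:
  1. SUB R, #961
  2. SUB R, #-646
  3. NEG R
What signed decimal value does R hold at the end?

Start: R = -533 = 10111101011.
R = -533 − 961 = -1494; wraps to 554 = 01000101010
R = 554 − (-646) = 1200; wraps to -848 = 10010110000
R = −(-848) = 848 = 01101010000

848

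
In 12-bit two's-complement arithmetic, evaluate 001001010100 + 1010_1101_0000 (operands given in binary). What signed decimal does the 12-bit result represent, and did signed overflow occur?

001001010100 = 596 (signed)
1010_1101_0000 → 101011010000 = -1328 (signed)
  001001010100
+ 101011010000
= 110100100100
Result 110100100100: MSB = 1 → 3364 − 4096 = -732.
Addends have opposite signs, so signed overflow cannot occur.

-732; no overflow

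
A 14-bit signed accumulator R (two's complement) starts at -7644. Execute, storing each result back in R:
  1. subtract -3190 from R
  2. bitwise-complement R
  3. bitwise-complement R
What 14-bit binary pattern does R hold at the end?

Start: R = -7644 = 10001000100100.
R = -7644 − (-3190) = -4454 = 10111010011010
R = NOT 10111010011010 = 01000101100101 = 4453
R = NOT 01000101100101 = 10111010011010 = -4454

10111010011010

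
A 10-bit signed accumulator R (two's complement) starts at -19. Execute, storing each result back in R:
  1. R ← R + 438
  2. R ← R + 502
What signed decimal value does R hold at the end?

Start: R = -19 = 1111101101.
R = -19 + 438 = 419 = 0110100011
R = 419 + 502 = 921; wraps to -103 = 1110011001

-103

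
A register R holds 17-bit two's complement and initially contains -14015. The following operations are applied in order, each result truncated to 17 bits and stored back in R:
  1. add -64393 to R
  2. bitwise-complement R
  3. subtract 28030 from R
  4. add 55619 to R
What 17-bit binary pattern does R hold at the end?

11001111000001100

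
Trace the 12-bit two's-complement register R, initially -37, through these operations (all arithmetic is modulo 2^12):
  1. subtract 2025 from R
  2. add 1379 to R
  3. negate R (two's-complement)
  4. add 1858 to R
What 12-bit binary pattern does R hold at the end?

100111101101

Start: R = -37 = 111111011011.
R = -37 − 2025 = -2062; wraps to 2034 = 011111110010
R = 2034 + 1379 = 3413; wraps to -683 = 110101010101
R = −(-683) = 683 = 001010101011
R = 683 + 1858 = 2541; wraps to -1555 = 100111101101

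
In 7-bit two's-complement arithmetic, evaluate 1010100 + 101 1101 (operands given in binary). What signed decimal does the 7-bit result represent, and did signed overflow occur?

1010100 = -44 (signed)
101 1101 → 1011101 = -35 (signed)
  1010100
+ 1011101
= 0110001  (discard carry-out 1)
Result 0110001: MSB = 0 → value 49.
Both addends are negative but the stored result is non-negative: signed overflow. The true value -44 + (-35) = -79 lies outside [-64, 63].

49; overflow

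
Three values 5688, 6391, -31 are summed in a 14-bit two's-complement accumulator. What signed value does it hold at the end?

-4336

5688 + 6391 = 12079 → wraps to -4305 (10111100101111)
-4305 + (-31) = -4336 (10111100010000)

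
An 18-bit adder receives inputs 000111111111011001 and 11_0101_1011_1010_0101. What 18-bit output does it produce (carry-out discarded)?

  000111111111011001
+ 110101101110100101
= 111101101101111110

111101101101111110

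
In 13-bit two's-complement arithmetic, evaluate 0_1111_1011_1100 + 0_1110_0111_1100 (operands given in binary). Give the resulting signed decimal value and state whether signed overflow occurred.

0_1111_1011_1100 → 0111110111100 = 4028 (signed)
0_1110_0111_1100 → 0111001111100 = 3708 (signed)
  0111110111100
+ 0111001111100
= 1111000111000
Result 1111000111000: MSB = 1 → 7736 − 8192 = -456.
Both addends are non-negative but the stored result is negative: signed overflow. The true value 4028 + 3708 = 7736 lies outside [-4096, 4095].

-456; overflow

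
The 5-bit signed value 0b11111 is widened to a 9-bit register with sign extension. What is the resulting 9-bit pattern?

MSB of 11111 is 1; replicate it into the new high bits.
1111|11111 → 111111111 (still -1).

111111111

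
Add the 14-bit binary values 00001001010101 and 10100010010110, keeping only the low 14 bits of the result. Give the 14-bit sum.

10101011101011

  00001001010101
+ 10100010010110
= 10101011101011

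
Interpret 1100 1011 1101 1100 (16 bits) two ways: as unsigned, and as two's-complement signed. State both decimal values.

unsigned = 52188, signed = -13348

Unsigned: 1100101111011100 = 52188.
Signed: MSB=1 → 52188 − 65536 = -13348.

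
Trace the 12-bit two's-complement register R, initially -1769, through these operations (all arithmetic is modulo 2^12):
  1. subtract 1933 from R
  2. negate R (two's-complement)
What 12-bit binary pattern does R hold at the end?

Start: R = -1769 = 100100010111.
R = -1769 − 1933 = -3702; wraps to 394 = 000110001010
R = −(394) = -394 = 111001110110

111001110110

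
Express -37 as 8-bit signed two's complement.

|-37| = 37 = 00100101 in 8 bits.
Invert the bits: 11011010. Add 1: 11011011.

11011011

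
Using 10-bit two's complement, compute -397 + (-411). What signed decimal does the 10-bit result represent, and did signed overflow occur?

216; overflow

-397 → 1001110011
-411 → 1001100101
  1001110011
+ 1001100101
= 0011011000  (discard carry-out 1)
Result 0011011000: MSB = 0 → value 216.
Both addends are negative but the stored result is non-negative: signed overflow. The true value -397 + (-411) = -808 lies outside [-512, 511].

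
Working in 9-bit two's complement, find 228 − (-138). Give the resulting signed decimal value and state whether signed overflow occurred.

-146; overflow

228 → 011100100
-138 → 101110110
Subtract via negate-and-add: invert 101110110 + 1 = 010001010 (i.e. 138).
  011100100
+ 010001010
= 101101110
Result 101101110: MSB = 1 → 366 − 512 = -146.
Both addends (after negating the subtrahend) are non-negative but the stored result is negative: signed overflow. The true value 228 − (-138) = 366 lies outside [-256, 255].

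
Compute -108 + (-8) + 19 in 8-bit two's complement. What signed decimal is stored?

-97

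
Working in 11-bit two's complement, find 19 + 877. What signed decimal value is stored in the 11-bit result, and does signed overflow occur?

896; no overflow

19 → 00000010011
877 → 01101101101
  00000010011
+ 01101101101
= 01110000000
Result 01110000000: MSB = 0 → value 896.
Both addends are non-negative and so is the stored result: no signed overflow.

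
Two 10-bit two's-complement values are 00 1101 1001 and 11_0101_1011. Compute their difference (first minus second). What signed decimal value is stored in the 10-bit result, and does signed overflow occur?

00 1101 1001 → 0011011001 = 217 (signed)
11_0101_1011 → 1101011011 = -165 (signed)
Subtract via negate-and-add: invert 1101011011 + 1 = 0010100101 (i.e. 165).
  0011011001
+ 0010100101
= 0101111110
Result 0101111110: MSB = 0 → value 382.
Both addends (after negating the subtrahend) are non-negative and so is the stored result: no signed overflow.

382; no overflow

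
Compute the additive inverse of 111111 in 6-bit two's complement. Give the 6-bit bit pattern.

000001

Invert: 000000. Add 1: 000001.
Check: 111111 = -1, 000001 = 1.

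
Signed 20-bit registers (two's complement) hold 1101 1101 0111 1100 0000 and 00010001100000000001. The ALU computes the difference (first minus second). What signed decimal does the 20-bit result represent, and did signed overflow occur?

-213057; no overflow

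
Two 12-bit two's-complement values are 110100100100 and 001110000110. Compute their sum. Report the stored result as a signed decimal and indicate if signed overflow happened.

170; no overflow

110100100100 = -732 (signed)
001110000110 = 902 (signed)
  110100100100
+ 001110000110
= 000010101010  (discard carry-out 1)
Result 000010101010: MSB = 0 → value 170.
Addends have opposite signs, so signed overflow cannot occur.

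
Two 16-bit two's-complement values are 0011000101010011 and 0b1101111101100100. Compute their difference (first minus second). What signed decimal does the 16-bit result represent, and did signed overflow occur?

0011000101010011 = 12627 (signed)
0b1101111101100100 → 1101111101100100 = -8348 (signed)
Subtract via negate-and-add: invert 1101111101100100 + 1 = 0010000010011100 (i.e. 8348).
  0011000101010011
+ 0010000010011100
= 0101000111101111
Result 0101000111101111: MSB = 0 → value 20975.
Both addends (after negating the subtrahend) are non-negative and so is the stored result: no signed overflow.

20975; no overflow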